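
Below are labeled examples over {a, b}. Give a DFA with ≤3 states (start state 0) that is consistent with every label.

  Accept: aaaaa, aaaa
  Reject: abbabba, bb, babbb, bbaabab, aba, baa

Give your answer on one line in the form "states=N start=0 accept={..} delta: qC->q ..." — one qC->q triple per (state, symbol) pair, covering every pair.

states=2 start=0 accept={0} delta: 0a->0 0b->1 1a->1 1b->1

Grow the machine one transition at a time. Run the examples from 0; the earliest place one falls off (shortest prefix, ties alphabetical) gets sent to the lowest-numbered state that keeps every Accept/Reject pair distinguishable — a pair clashes when both reach the same state with identical unread suffix — and to a fresh state only if none does.
a: 0a undefined. 0a->0: ok.
b: 0b undefined. 0b->0: no, aaaaa/abbabba meet in 0. Open state 1: 0b->1.
ba: 1a undefined. 1a->0: no, aaaaa/aba meet in 0. 1a->1: ok.
bb: 1b undefined. 1b->0: no, aaaaa/abbabba meet in 0. 1b->1: ok.
All examples now run through 2 states with every (state, symbol) defined. Accept strings end in {0}, Reject strings end in {1}; accept={0}.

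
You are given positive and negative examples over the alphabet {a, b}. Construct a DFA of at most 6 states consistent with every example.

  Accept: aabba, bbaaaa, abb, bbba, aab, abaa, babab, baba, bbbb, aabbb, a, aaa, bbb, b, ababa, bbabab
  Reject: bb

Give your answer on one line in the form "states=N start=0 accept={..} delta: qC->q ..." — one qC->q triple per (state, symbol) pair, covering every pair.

states=3 start=0 accept={0,1} delta: 0a->1 0b->1 1a->0 1b->2 2a->0 2b->0

Fold the examples into a partial DFA from state 0: repeatedly fix the first undefined (state, symbol) met by the shortest-then-alphabetical prefix, trying targets in increasing order and rejecting any under which an Accept and a Reject string meet in one state with the same remainder; add a state when all current targets are rejected. Accepting states are where Accept strings end.
a: 0a undefined. 0a->0: no, abb/bb meet in 0 with "bb" left. Open state 1: 0a->1.
b: 0b undefined. 0b->0: no, bbbb/bb meet in 0. 0b->1: ok.
aa: 1a undefined. 1a->0: ok.
ab: 1b undefined. 1b->0: no, bbaaaa/bb meet in 0. 1b->1: no, bbaaaa/bb meet in 1. Open state 2: 1b->2.
aba: 2a undefined. 2a->0: ok.
abb: 2b undefined. 2b->0: ok.
All examples now run through 3 states with every (state, symbol) defined. Accept strings end in {0,1}, Reject strings end in {2}; accept={0,1}.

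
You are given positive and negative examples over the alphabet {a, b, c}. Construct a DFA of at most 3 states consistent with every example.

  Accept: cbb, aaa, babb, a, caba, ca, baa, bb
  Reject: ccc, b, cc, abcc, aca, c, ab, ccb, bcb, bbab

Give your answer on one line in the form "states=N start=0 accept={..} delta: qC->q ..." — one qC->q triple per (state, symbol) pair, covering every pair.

Fold the examples into a partial DFA from state 0: repeatedly fix the first undefined (state, symbol) met by the shortest-then-alphabetical prefix, trying targets in increasing order and rejecting any under which an Accept and a Reject string meet in one state with the same remainder; add a state when all current targets are rejected. Accepting states are where Accept strings end.
a: 0a undefined. 0a->0: no, ca/aca meet in 0 with "ca" left. Open state 1: 0a->1.
b: 0b undefined. 0b->0: no, bb/b meet in 0. 0b->1: no, a/b meet in 1. Open state 2: 0b->2.
c: 0c undefined. 0c->0: ok.
aa: 1a undefined. 1a->0: ok.
ab: 1b undefined. 1b->0: ok.
ac: 1c undefined. 1c->0: no, aaa/aca meet in 1. 1c->1: ok.
ba: 2a undefined. 2a->0: ok.
bb: 2b undefined. 2b->0: no, cbb/ccc meet in 0. 2b->1: ok.
bc: 2c undefined. 2c->0: ok.
All examples now run through 3 states with every (state, symbol) defined. Accept strings end in {1}, Reject strings end in {0,2}; accept={1}.

states=3 start=0 accept={1} delta: 0a->1 0b->2 0c->0 1a->0 1b->0 1c->1 2a->0 2b->1 2c->0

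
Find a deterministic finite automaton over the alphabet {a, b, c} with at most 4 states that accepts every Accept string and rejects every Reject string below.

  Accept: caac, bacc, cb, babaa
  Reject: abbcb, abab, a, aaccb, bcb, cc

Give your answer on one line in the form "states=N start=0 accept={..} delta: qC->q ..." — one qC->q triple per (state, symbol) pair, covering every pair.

states=3 start=0 accept={2} delta: 0a->0 0b->1 0c->1 1a->2 1b->2 1c->0 2a->2 2b->1 2c->2

Grow the machine one transition at a time. Run the examples from 0; the earliest place one falls off (shortest prefix, ties alphabetical) gets sent to the lowest-numbered state that keeps every Accept/Reject pair distinguishable — a pair clashes when both reach the same state with identical unread suffix — and to a fresh state only if none does.
a: 0a undefined. 0a->0: ok.
b: 0b undefined. 0b->0: no, bacc/cc meet in 0 with "cc" left. Open state 1: 0b->1.
c: 0c undefined. 0c->0: no, caac/a meet in 0. 0c->1: ok.
ba: 1a undefined. 1a->0: no, caac/abab meet in 1. 1a->1: no, caac/cc meet in 1 with "c" left. Open state 2: 1a->2.
bc: 1c undefined. 1c->0: ok.
cb: 1b undefined. 1b->0: no, cb/abbcb meet in 0. 1b->1: no, cb/abbcb meet in 1. 1b->2: ok.
bab: 2b undefined. 2b->0: no, babaa/abab meet in 0. 2b->1: ok.
bac: 2c undefined. 2c->0: no, bacc/abbcb meet in 1. 2c->1: no, bacc/a meet in 0. 2c->2: ok.
caa: 2a undefined. 2a->0: no, caac/abbcb meet in 1. 2a->1: no, caac/a meet in 0. 2a->2: ok.
All examples now run through 3 states with every (state, symbol) defined. Accept strings end in {2}, Reject strings end in {0,1}; accept={2}.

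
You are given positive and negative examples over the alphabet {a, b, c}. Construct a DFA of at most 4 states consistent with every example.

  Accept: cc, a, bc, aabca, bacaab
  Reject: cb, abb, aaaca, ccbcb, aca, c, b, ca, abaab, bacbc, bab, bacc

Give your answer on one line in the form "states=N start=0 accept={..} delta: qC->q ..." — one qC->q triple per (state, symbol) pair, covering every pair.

states=3 start=0 accept={0,2} delta: 0a->0 0b->1 0c->1 1a->1 1b->1 1c->2 2a->2 2b->0 2c->1

Fold the examples into a partial DFA from state 0: repeatedly fix the first undefined (state, symbol) met by the shortest-then-alphabetical prefix, trying targets in increasing order and rejecting any under which an Accept and a Reject string meet in one state with the same remainder; add a state when all current targets are rejected. Accepting states are where Accept strings end.
a: 0a undefined. 0a->0: ok.
b: 0b undefined. 0b->0: no, cc/bacc meet in 0 with "cc" left. Open state 1: 0b->1.
c: 0c undefined. 0c->0: no, cc/aaaca meet in 0. 0c->1: ok.
ba: 1a undefined. 1a->0: no, cc/bacc meet in 1 with "c" left. 1a->1: ok.
bc: 1c undefined. 1c->0: no, cc/bacbc meet in 0. 1c->1: no, cc/aaaca meet in 1. Open state 2: 1c->2.
cb: 1b undefined. 1b->0: no, a/cb meet in 0. 1b->1: ok.
ccb: 2b undefined. 2b->0: ok.
baca: 2a undefined. 2a->0: no, bacaab/cb meet in 1. 2a->1: no, aabca/cb meet in 1. 2a->2: ok.
bacc: 2c undefined. 2c->0: no, a/bacc meet in 0. 2c->1: ok.
All examples now run through 3 states with every (state, symbol) defined. Accept strings end in {0,2}, Reject strings end in {1}; accept={0,2}.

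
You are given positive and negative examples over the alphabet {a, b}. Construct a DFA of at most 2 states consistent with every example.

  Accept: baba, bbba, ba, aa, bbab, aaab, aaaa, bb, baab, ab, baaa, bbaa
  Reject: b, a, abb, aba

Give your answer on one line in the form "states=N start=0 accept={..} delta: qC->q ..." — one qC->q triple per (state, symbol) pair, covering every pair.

Grow the machine one transition at a time. Run the examples from 0; the earliest place one falls off (shortest prefix, ties alphabetical) gets sent to the lowest-numbered state that keeps every Accept/Reject pair distinguishable — a pair clashes when both reach the same state with identical unread suffix — and to a fresh state only if none does.
a: 0a undefined. 0a->0: no, ba/aba meet in 0 with "ba" left. Open state 1: 0a->1.
b: 0b undefined. 0b->0: no, baba/aba meet in 1 with "ba" left. 0b->1: ok.
aa: 1a undefined. 1a->0: ok.
ab: 1b undefined. 1b->0: ok.
All examples now run through 2 states with every (state, symbol) defined. Accept strings end in {0}, Reject strings end in {1}; accept={0}.

states=2 start=0 accept={0} delta: 0a->1 0b->1 1a->0 1b->0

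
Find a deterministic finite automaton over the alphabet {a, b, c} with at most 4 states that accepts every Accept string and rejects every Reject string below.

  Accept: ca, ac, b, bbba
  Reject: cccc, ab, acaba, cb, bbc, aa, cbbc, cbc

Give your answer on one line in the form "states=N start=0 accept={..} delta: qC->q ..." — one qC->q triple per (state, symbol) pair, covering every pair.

Fold the examples into a partial DFA from state 0: repeatedly fix the first undefined (state, symbol) met by the shortest-then-alphabetical prefix, trying targets in increasing order and rejecting any under which an Accept and a Reject string meet in one state with the same remainder; add a state when all current targets are rejected. Accepting states are where Accept strings end.
a: 0a undefined. 0a->0: no, b/ab meet in 0 with "b" left. Open state 1: 0a->1.
b: 0b undefined. 0b->0: ok.
c: 0c undefined. 0c->0: no, b/cccc meet in 0. 0c->1: no, ca/aa meet in 1 with "a" left. Open state 2: 0c->2.
aa: 1a undefined. 1a->0: no, b/aa meet in 0. 1a->1: no, bbba/aa meet in 1. 1a->2: ok.
ab: 1b undefined. 1b->0: no, b/ab meet in 0. 1b->1: no, bbba/ab meet in 1. 1b->2: ok.
ac: 1c undefined. 1c->0: no, ca/acaba meet in 2 with "a" left. 1c->1: ok.
ca: 2a undefined. 2a->0: ok.
cb: 2b undefined. 2b->0: no, ca/cb meet in 0. 2b->1: no, ac/cb meet in 1. 2b->2: no, ca/acaba meet in 0. Open state 3: 2b->3.
cc: 2c undefined. 2c->0: no, ca/cccc meet in 0. 2c->1: no, ac/cccc meet in 1. 2c->2: ok.
cbb: 3b undefined. 3b->0: ok.
cbc: 3c undefined. 3c->0: no, ca/cbc meet in 0. 3c->1: no, ac/cbc meet in 1. 3c->2: ok.
acaba: 3a undefined. 3a->0: no, ca/acaba meet in 0. 3a->1: no, ac/acaba meet in 1. 3a->2: ok.
All examples now run through 4 states with every (state, symbol) defined. Accept strings end in {0,1}, Reject strings end in {2,3}; accept={0,1}.

states=4 start=0 accept={0,1} delta: 0a->1 0b->0 0c->2 1a->2 1b->2 1c->1 2a->0 2b->3 2c->2 3a->2 3b->0 3c->2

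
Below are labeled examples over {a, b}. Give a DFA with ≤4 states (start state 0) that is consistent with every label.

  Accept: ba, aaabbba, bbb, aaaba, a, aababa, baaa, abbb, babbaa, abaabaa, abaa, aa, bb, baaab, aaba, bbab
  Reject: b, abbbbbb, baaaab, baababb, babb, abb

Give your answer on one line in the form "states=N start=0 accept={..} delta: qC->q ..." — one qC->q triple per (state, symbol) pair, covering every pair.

states=4 start=0 accept={0,1,3} delta: 0a->1 0b->2 1a->0 1b->0 2a->1 2b->3 3a->1 3b->1

State merging on the prefix tree: take the shortest (then alphabetical) example prefix whose next move is undefined and point that move at state 0, else 1, else 2, ...; a target is out if some Accept/Reject pair would then sit in one state with the same input left (inseparable). If every existing state is out, open a new one.
a: 0a undefined. 0a->0: no, bb/abb meet in 0 with "bb" left. Open state 1: 0a->1.
b: 0b undefined. 0b->0: no, bbb/b meet in 0. 0b->1: no, bbb/abb meet in 1 with "bb" left. Open state 2: 0b->2.
aa: 1a undefined. 1a->0: ok.
ab: 1b undefined. 1b->0: ok.
ba: 2a undefined. 2a->0: no, ba/baaaab meet in 0. 2a->1: ok.
bb: 2b undefined. 2b->0: no, bbb/b meet in 2. 2b->1: no, ba/abbbbbb meet in 1. 2b->2: no, bbb/b meet in 2. Open state 3: 2b->3.
bba: 3a undefined. 3a->0: no, bbab/b meet in 2. 3a->1: ok.
bbb: 3b undefined. 3b->0: no, abbb/abbbbbb meet in 3. 3b->1: ok.
All examples now run through 4 states with every (state, symbol) defined. Accept strings end in {0,1,3}, Reject strings end in {2}; accept={0,1,3}.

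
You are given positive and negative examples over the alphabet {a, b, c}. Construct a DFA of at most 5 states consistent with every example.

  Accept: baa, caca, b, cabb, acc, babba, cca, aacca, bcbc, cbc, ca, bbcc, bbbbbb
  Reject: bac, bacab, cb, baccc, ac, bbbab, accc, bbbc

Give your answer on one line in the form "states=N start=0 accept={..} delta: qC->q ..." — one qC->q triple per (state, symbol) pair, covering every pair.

Fold the examples into a partial DFA from state 0: repeatedly fix the first undefined (state, symbol) met by the shortest-then-alphabetical prefix, trying targets in increasing order and rejecting any under which an Accept and a Reject string meet in one state with the same remainder; add a state when all current targets are rejected. Accepting states are where Accept strings end.
a: 0a undefined. 0a->0: ok.
b: 0b undefined. 0b->0: no, baa/bbbab meet in 0. Open state 1: 0b->1.
c: 0c undefined. 0c->0: no, caca/ac meet in 0. 0c->1: no, b/ac meet in 1. Open state 2: 0c->2.
ba: 1a undefined. 1a->0: ok.
bb: 1b undefined. 1b->0: no, b/bbbab meet in 1. 1b->1: no, b/bbbab meet in 1. 1b->2: no, cbc/bbbc meet in 2 with "bc" left. Open state 3: 1b->3.
bc: 1c undefined. 1c->0: ok.
ca: 2a undefined. 2a->0: no, b/bacab meet in 1. 2a->1: ok.
cb: 2b undefined. 2b->0: no, baa/cb meet in 0. 2b->1: no, b/cb meet in 1. 2b->2: ok.
cc: 2c undefined. 2c->0: ok.
bbb: 3b undefined. 3b->0: no, b/bbbab meet in 1. 3b->1: no, baa/bbbc meet in 0. 3b->2: no, baa/bbbc meet in 0. 3b->3: no, cabb/bacab meet in 3. Open state 4: 3b->4.
bbc: 3c undefined. 3c->0: no, bbcc/bac meet in 2. 3c->1: ok.
bbba: 4a undefined. 4a->0: no, b/bbbab meet in 1. 4a->1: ok.
bbbb: 4b undefined. 4b->0: no, bbbbbb/bacab meet in 3. 4b->1: ok.
bbbc: 4c undefined. 4c->0: no, baa/bbbc meet in 0. 4c->1: no, b/bbbc meet in 1. 4c->2: ok.
babba: 3a undefined. 3a->0: ok.
All examples now run through 5 states with every (state, symbol) defined. Accept strings end in {0,1,4}, Reject strings end in {2,3}; accept={0,1,4}.

states=5 start=0 accept={0,1,4} delta: 0a->0 0b->1 0c->2 1a->0 1b->3 1c->0 2a->1 2b->2 2c->0 3a->0 3b->4 3c->1 4a->1 4b->1 4c->2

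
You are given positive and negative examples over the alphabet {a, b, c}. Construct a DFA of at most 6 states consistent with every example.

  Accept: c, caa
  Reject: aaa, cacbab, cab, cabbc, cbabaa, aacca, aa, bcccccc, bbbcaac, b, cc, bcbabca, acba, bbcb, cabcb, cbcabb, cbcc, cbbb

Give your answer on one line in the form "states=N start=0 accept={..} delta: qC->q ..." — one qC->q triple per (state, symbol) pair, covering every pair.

Fold the examples into a partial DFA from state 0: repeatedly fix the first undefined (state, symbol) met by the shortest-then-alphabetical prefix, trying targets in increasing order and rejecting any under which an Accept and a Reject string meet in one state with the same remainder; add a state when all current targets are rejected. Accepting states are where Accept strings end.
a: 0a undefined. 0a->0: ok.
b: 0b undefined. 0b->0: ok.
c: 0c undefined. 0c->0: no, c/aaa meet in 0. Open state 1: 0c->1.
ca: 1a undefined. 1a->0: no, c/cabbc meet in 1. 1a->1: ok.
cb: 1b undefined. 1b->0: no, c/cabbc meet in 1. 1b->1: no, c/cab meet in 1. Open state 2: 1b->2.
cc: 1c undefined. 1c->0: ok.
cba: 2a undefined. 2a->0: no, c/bcbabca meet in 1. 2a->1: no, c/cbabaa meet in 1. 2a->2: ok.
cbb: 2b undefined. 2b->0: no, c/cabbc meet in 1. 2b->1: no, c/cbabaa meet in 1. 2b->2: ok.
cbc: 2c undefined. 2c->0: no, c/cbcc meet in 1. 2c->1: no, c/cabbc meet in 1. 2c->2: ok.
All examples now run through 3 states with every (state, symbol) defined. Accept strings end in {1}, Reject strings end in {0,2}; accept={1}.

states=3 start=0 accept={1} delta: 0a->0 0b->0 0c->1 1a->1 1b->2 1c->0 2a->2 2b->2 2c->2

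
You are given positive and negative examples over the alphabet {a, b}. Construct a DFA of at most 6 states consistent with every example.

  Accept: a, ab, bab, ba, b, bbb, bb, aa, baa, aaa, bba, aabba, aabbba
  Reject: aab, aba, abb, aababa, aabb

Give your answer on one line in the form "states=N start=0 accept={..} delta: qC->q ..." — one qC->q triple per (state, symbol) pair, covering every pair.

states=5 start=0 accept={0,1,2,3} delta: 0a->1 0b->0 1a->2 1b->3 2a->0 2b->4 3a->4 3b->4 4a->1 4b->4

State merging on the prefix tree: take the shortest (then alphabetical) example prefix whose next move is undefined and point that move at state 0, else 1, else 2, ...; a target is out if some Accept/Reject pair would then sit in one state with the same input left (inseparable). If every existing state is out, open a new one.
a: 0a undefined. 0a->0: no, ab/aab meet in 0 with "b" left. Open state 1: 0a->1.
b: 0b undefined. 0b->0: ok.
aa: 1a undefined. 1a->0: no, b/aab meet in 0. 1a->1: no, ab/aab meet in 1 with "b" left. Open state 2: 1a->2.
ab: 1b undefined. 1b->0: no, a/aba meet in 1. 1b->1: no, a/abb meet in 1. 1b->2: no, aaa/aba meet in 2 with "a" left. Open state 3: 1b->3.
aaa: 2a undefined. 2a->0: ok.
aab: 2b undefined. 2b->0: no, b/aab meet in 0. 2b->1: no, a/aab meet in 1. 2b->2: no, a/aababa meet in 1. 2b->3: no, ab/aab meet in 3. Open state 4: 2b->4.
aba: 3a undefined. 3a->0: no, b/aba meet in 0. 3a->1: no, a/aba meet in 1. 3a->2: no, aa/aba meet in 2. 3a->3: no, ab/aba meet in 3. 3a->4: ok.
abb: 3b undefined. 3b->0: no, b/abb meet in 0. 3b->1: no, a/abb meet in 1. 3b->2: no, aa/abb meet in 2. 3b->3: no, ab/abb meet in 3. 3b->4: ok.
aaba: 4a undefined. 4a->0: no, a/aababa meet in 1. 4a->1: ok.
aabb: 4b undefined. 4b->0: no, b/aabb meet in 0. 4b->1: no, a/aabb meet in 1. 4b->2: no, aa/aabb meet in 2. 4b->3: no, ab/aabb meet in 3. 4b->4: ok.
All examples now run through 5 states with every (state, symbol) defined. Accept strings end in {0,1,2,3}, Reject strings end in {4}; accept={0,1,2,3}.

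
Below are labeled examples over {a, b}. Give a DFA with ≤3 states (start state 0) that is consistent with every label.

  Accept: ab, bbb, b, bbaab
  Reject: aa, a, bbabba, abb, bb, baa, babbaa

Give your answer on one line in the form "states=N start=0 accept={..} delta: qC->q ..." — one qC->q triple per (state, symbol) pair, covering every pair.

Grow the machine one transition at a time. Run the examples from 0; the earliest place one falls off (shortest prefix, ties alphabetical) gets sent to the lowest-numbered state that keeps every Accept/Reject pair distinguishable — a pair clashes when both reach the same state with identical unread suffix — and to a fresh state only if none does.
a: 0a undefined. 0a->0: ok.
b: 0b undefined. 0b->0: no, ab/aa meet in 0. Open state 1: 0b->1.
ba: 1a undefined. 1a->0: ok.
bb: 1b undefined. 1b->0: ok.
All examples now run through 2 states with every (state, symbol) defined. Accept strings end in {1}, Reject strings end in {0}; accept={1}.

states=2 start=0 accept={1} delta: 0a->0 0b->1 1a->0 1b->0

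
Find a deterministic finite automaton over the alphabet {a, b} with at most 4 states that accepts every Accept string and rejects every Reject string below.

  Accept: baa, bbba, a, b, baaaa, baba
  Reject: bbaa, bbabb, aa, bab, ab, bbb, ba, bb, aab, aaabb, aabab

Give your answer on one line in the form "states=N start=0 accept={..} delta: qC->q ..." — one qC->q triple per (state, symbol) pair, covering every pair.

Fold the examples into a partial DFA from state 0: repeatedly fix the first undefined (state, symbol) met by the shortest-then-alphabetical prefix, trying targets in increasing order and rejecting any under which an Accept and a Reject string meet in one state with the same remainder; add a state when all current targets are rejected. Accepting states are where Accept strings end.
a: 0a undefined. 0a->0: no, a/aa meet in 0. Open state 1: 0a->1.
b: 0b undefined. 0b->0: no, baa/bbaa meet in 1 with "a" left. 0b->1: ok.
aa: 1a undefined. 1a->0: no, baa/bab meet in 1. 1a->1: no, baa/aa meet in 1. Open state 2: 1a->2.
ab: 1b undefined. 1b->0: no, bbba/bbaa meet in 2. 1b->1: no, baa/bbaa meet in 2 with "a" left. 1b->2: ok.
aaa: 2a undefined. 2a->0: no, a/bbaa meet in 1. 2a->1: ok.
aab: 2b undefined. 2b->0: ok.
All examples now run through 3 states with every (state, symbol) defined. Accept strings end in {1}, Reject strings end in {0,2}; accept={1}.

states=3 start=0 accept={1} delta: 0a->1 0b->1 1a->2 1b->2 2a->1 2b->0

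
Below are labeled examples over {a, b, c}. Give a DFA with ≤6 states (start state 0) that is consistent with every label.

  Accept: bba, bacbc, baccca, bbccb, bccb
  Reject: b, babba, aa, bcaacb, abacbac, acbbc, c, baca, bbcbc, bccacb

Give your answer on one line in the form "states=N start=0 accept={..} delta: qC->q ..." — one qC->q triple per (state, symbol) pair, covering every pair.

Grow the machine one transition at a time. Run the examples from 0; the earliest place one falls off (shortest prefix, ties alphabetical) gets sent to the lowest-numbered state that keeps every Accept/Reject pair distinguishable — a pair clashes when both reach the same state with identical unread suffix — and to a fresh state only if none does.
a: 0a undefined. 0a->0: ok.
b: 0b undefined. 0b->0: no, bba/b meet in 0. Open state 1: 0b->1.
c: 0c undefined. 0c->0: ok.
ba: 1a undefined. 1a->0: no, bba/babba meet in 1 with "ba" left. 1a->1: ok.
bb: 1b undefined. 1b->0: no, bba/aa meet in 0. 1b->1: no, bba/b meet in 1. Open state 2: 1b->2.
bc: 1c undefined. 1c->0: no, bacbc/aa meet in 0. 1c->1: no, bacbc/acbbc meet in 2 with "c" left. 1c->2: no, bba/baca meet in 2 with "a" left. Open state 3: 1c->3.
bba: 2a undefined. 2a->0: no, bba/aa meet in 0. 2a->1: no, bba/b meet in 1. 2a->2: ok.
bbc: 2c undefined. 2c->0: no, bbccb/b meet in 1. 2c->1: ok.
bca: 3a undefined. 3a->0: ok.
bcc: 3c undefined. 3c->0: no, baccca/aa meet in 0. 3c->1: no, baccca/aa meet in 0. 3c->2: no, bba/bccacb meet in 2. 3c->3: no, baccca/aa meet in 0. Open state 4: 3c->4.
babb: 2b undefined. 2b->0: ok.
bacb: 3b undefined. 3b->0: no, bacbc/babba meet in 0. 3b->1: no, bacbc/abacbac meet in 3. 3b->2: no, bacbc/b meet in 1. 3b->3: ok.
bcca: 4a undefined. 4a->0: ok.
bccb: 4b undefined. 4b->0: no, bccb/babba meet in 0. 4b->1: no, bccb/b meet in 1. 4b->2: ok.
baccc: 4c undefined. 4c->0: no, baccca/babba meet in 0. 4c->1: no, baccca/b meet in 1. 4c->2: ok.
All examples now run through 5 states with every (state, symbol) defined. Accept strings end in {2,3,4}, Reject strings end in {0,1}; accept={2,3,4}.

states=5 start=0 accept={2,3,4} delta: 0a->0 0b->1 0c->0 1a->1 1b->2 1c->3 2a->2 2b->0 2c->1 3a->0 3b->3 3c->4 4a->0 4b->2 4c->2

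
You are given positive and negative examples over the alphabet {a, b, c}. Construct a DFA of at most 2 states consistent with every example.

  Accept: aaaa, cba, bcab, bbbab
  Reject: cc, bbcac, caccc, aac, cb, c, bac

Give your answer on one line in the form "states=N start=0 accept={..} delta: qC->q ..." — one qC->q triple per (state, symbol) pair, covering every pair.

Fold the examples into a partial DFA from state 0: repeatedly fix the first undefined (state, symbol) met by the shortest-then-alphabetical prefix, trying targets in increasing order and rejecting any under which an Accept and a Reject string meet in one state with the same remainder; add a state when all current targets are rejected. Accepting states are where Accept strings end.
a: 0a undefined. 0a->0: ok.
b: 0b undefined. 0b->0: ok.
c: 0c undefined. 0c->0: no, aaaa/cc meet in 0. Open state 1: 0c->1.
ca: 1a undefined. 1a->0: ok.
cb: 1b undefined. 1b->0: no, aaaa/cb meet in 0. 1b->1: ok.
cc: 1c undefined. 1c->0: no, aaaa/cc meet in 0. 1c->1: ok.
All examples now run through 2 states with every (state, symbol) defined. Accept strings end in {0}, Reject strings end in {1}; accept={0}.

states=2 start=0 accept={0} delta: 0a->0 0b->0 0c->1 1a->0 1b->1 1c->1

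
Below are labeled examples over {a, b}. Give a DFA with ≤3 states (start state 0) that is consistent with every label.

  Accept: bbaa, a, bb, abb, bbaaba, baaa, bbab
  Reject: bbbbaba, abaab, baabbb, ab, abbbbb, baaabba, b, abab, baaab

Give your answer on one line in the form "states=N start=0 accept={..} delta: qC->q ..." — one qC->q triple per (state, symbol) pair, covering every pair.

Fold the examples into a partial DFA from state 0: repeatedly fix the first undefined (state, symbol) met by the shortest-then-alphabetical prefix, trying targets in increasing order and rejecting any under which an Accept and a Reject string meet in one state with the same remainder; add a state when all current targets are rejected. Accepting states are where Accept strings end.
a: 0a undefined. 0a->0: ok.
b: 0b undefined. 0b->0: no, bbaa/bbbbaba meet in 0. Open state 1: 0b->1.
ba: 1a undefined. 1a->0: ok.
bb: 1b undefined. 1b->0: no, bbaa/bbbbaba meet in 0. 1b->1: no, bbaa/bbbbaba meet in 0. Open state 2: 1b->2.
bba: 2a undefined. 2a->0: no, bbaa/baaabba meet in 0. 2a->1: ok.
bbb: 2b undefined. 2b->0: no, bbaa/bbbbaba meet in 0. 2b->1: ok.
All examples now run through 3 states with every (state, symbol) defined. Accept strings end in {0,2}, Reject strings end in {1}; accept={0,2}.

states=3 start=0 accept={0,2} delta: 0a->0 0b->1 1a->0 1b->2 2a->1 2b->1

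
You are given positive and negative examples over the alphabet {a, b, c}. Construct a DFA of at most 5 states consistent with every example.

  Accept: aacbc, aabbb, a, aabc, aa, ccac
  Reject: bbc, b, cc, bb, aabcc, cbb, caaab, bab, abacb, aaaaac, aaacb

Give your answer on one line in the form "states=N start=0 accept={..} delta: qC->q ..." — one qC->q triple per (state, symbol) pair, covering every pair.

State merging on the prefix tree: take the shortest (then alphabetical) example prefix whose next move is undefined and point that move at state 0, else 1, else 2, ...; a target is out if some Accept/Reject pair would then sit in one state with the same input left (inseparable). If every existing state is out, open a new one.
a: 0a undefined. 0a->0: ok.
b: 0b undefined. 0b->0: no, aabbb/b meet in 0. Open state 1: 0b->1.
c: 0c undefined. 0c->0: no, a/cc meet in 0. 0c->1: no, aacbc/bbc meet in 1 with "bc" left. Open state 2: 0c->2.
ba: 1a undefined. 1a->0: ok.
bb: 1b undefined. 1b->0: no, aabbb/b meet in 1. 1b->1: no, aabbb/b meet in 1. 1b->2: no, aabbb/abacb meet in 2 with "b" left. Open state 3: 1b->3.
ca: 2a undefined. 2a->0: ok.
cb: 2b undefined. 2b->0: no, aacbc/aaaaac meet in 2. 2b->1: ok.
cc: 2c undefined. 2c->0: no, a/cc meet in 0. 2c->1: no, ccac/aaaaac meet in 2. 2c->2: no, ccac/cc meet in 2. 2c->3: ok.
bbc: 3c undefined. 3c->0: no, a/bbc meet in 0. 3c->1: ok.
cca: 3a undefined. 3a->0: no, ccac/aaaaac meet in 2. 3a->1: ok.
aabc: 1c undefined. 1c->0: ok.
aabbb: 3b undefined. 3b->0: ok.
All examples now run through 4 states with every (state, symbol) defined. Accept strings end in {0}, Reject strings end in {1,2,3}; accept={0}.

states=4 start=0 accept={0} delta: 0a->0 0b->1 0c->2 1a->0 1b->3 1c->0 2a->0 2b->1 2c->3 3a->1 3b->0 3c->1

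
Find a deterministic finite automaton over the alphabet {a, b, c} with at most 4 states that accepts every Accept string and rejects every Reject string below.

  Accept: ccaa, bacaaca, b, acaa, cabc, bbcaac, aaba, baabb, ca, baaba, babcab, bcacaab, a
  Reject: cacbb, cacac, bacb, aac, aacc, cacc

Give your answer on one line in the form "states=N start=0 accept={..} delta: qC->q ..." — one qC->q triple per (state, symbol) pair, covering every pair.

states=4 start=0 accept={0,2,3} delta: 0a->0 0b->0 0c->1 1a->2 1b->1 1c->1 2a->2 2b->2 2c->3 3a->0 3b->1 3c->1

Grow the machine one transition at a time. Run the examples from 0; the earliest place one falls off (shortest prefix, ties alphabetical) gets sent to the lowest-numbered state that keeps every Accept/Reject pair distinguishable — a pair clashes when both reach the same state with identical unread suffix — and to a fresh state only if none does.
a: 0a undefined. 0a->0: ok.
b: 0b undefined. 0b->0: ok.
c: 0c undefined. 0c->0: no, ccaa/cacbb meet in 0. Open state 1: 0c->1.
ca: 1a undefined. 1a->0: no, cabc/cacac meet in 1. 1a->1: no, acaa/aac meet in 1. Open state 2: 1a->2.
cc: 1c undefined. 1c->0: no, ccaa/aacc meet in 0. 1c->1: ok.
cab: 2b undefined. 2b->0: no, cabc/aac meet in 1. 2b->1: no, cabc/aac meet in 1. 2b->2: ok.
cac: 2c undefined. 2c->0: no, b/cacbb meet in 0. 2c->1: no, cabc/cacac meet in 1. 2c->2: no, cabc/cacbb meet in 2. Open state 3: 2c->3.
acaa: 2a undefined. 2a->0: no, bbcaac/aac meet in 1. 2a->1: no, ccaa/aac meet in 1. 2a->2: ok.
bacb: 1b undefined. 1b->0: no, b/bacb meet in 0. 1b->1: ok.
caca: 3a undefined. 3a->0: ok.
cacb: 3b undefined. 3b->0: no, bacaaca/cacbb meet in 0. 3b->1: ok.
cacc: 3c undefined. 3c->0: no, bacaaca/cacc meet in 0. 3c->1: ok.
All examples now run through 4 states with every (state, symbol) defined. Accept strings end in {0,2,3}, Reject strings end in {1}; accept={0,2,3}.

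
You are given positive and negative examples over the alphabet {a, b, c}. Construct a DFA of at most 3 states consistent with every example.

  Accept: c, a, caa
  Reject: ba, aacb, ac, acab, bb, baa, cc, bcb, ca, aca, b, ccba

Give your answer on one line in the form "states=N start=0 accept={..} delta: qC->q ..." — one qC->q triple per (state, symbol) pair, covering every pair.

states=3 start=0 accept={1} delta: 0a->1 0b->2 0c->1 1a->0 1b->0 1c->2 2a->2 2b->2 2c->0

Fold the examples into a partial DFA from state 0: repeatedly fix the first undefined (state, symbol) met by the shortest-then-alphabetical prefix, trying targets in increasing order and rejecting any under which an Accept and a Reject string meet in one state with the same remainder; add a state when all current targets are rejected. Accepting states are where Accept strings end.
a: 0a undefined. 0a->0: no, c/ac meet in 0 with "c" left. Open state 1: 0a->1.
b: 0b undefined. 0b->0: no, a/ba meet in 1. 0b->1: no, a/b meet in 1. Open state 2: 0b->2.
c: 0c undefined. 0c->0: no, c/cc meet in 0. 0c->1: ok.
aa: 1a undefined. 1a->0: ok.
ac: 1c undefined. 1c->0: no, c/aca meet in 1. 1c->1: no, c/ac meet in 1. 1c->2: ok.
ba: 2a undefined. 2a->0: no, c/baa meet in 1. 2a->1: no, c/ba meet in 1. 2a->2: ok.
bb: 2b undefined. 2b->0: no, c/ccba meet in 1. 2b->1: no, c/acab meet in 1. 2b->2: ok.
bc: 2c undefined. 2c->0: ok.
aacb: 1b undefined. 1b->0: ok.
All examples now run through 3 states with every (state, symbol) defined. Accept strings end in {1}, Reject strings end in {0,2}; accept={1}.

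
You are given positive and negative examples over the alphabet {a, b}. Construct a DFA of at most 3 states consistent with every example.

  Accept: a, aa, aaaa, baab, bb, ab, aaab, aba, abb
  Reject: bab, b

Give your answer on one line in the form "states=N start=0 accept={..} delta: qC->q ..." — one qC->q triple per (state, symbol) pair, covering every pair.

states=3 start=0 accept={0,1} delta: 0a->1 0b->2 1a->0 1b->1 2a->0 2b->0

Fold the examples into a partial DFA from state 0: repeatedly fix the first undefined (state, symbol) met by the shortest-then-alphabetical prefix, trying targets in increasing order and rejecting any under which an Accept and a Reject string meet in one state with the same remainder; add a state when all current targets are rejected. Accepting states are where Accept strings end.
a: 0a undefined. 0a->0: no, ab/b meet in 0 with "b" left. Open state 1: 0a->1.
b: 0b undefined. 0b->0: no, bb/b meet in 0. 0b->1: no, a/b meet in 1. Open state 2: 0b->2.
aa: 1a undefined. 1a->0: ok.
ab: 1b undefined. 1b->0: no, abb/b meet in 2. 1b->1: ok.
ba: 2a undefined. 2a->0: ok.
bb: 2b undefined. 2b->0: ok.
All examples now run through 3 states with every (state, symbol) defined. Accept strings end in {0,1}, Reject strings end in {2}; accept={0,1}.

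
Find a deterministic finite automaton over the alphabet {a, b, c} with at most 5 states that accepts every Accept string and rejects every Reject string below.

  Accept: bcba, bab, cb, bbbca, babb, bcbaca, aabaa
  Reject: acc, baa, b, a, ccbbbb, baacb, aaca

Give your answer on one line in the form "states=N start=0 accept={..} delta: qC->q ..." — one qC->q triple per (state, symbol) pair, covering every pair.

State merging on the prefix tree: take the shortest (then alphabetical) example prefix whose next move is undefined and point that move at state 0, else 1, else 2, ...; a target is out if some Accept/Reject pair would then sit in one state with the same input left (inseparable). If every existing state is out, open a new one.
a: 0a undefined. 0a->0: no, aabaa/baa meet in 0 with "baa" left. Open state 1: 0a->1.
b: 0b undefined. 0b->0: ok.
c: 0c undefined. 0c->0: no, bcba/a meet in 1. 0c->1: no, bbbca/baa meet in 1 with "a" left. Open state 2: 0c->2.
aa: 1a undefined. 1a->0: no, cb/baacb meet in 2 with "b" left. 1a->1: ok.
ac: 1c undefined. 1c->0: ok.
cb: 2b undefined. 2b->0: no, bcba/baa meet in 1. 2b->1: no, bcba/baa meet in 1. 2b->2: no, cb/acc meet in 2. Open state 3: 2b->3.
cc: 2c undefined. 2c->0: ok.
aab: 1b undefined. 1b->0: no, bab/b meet in 0. 1b->1: no, bab/baa meet in 1. 1b->2: no, bab/acc meet in 2. 1b->3: ok.
aaba: 3a undefined. 3a->0: no, bcba/b meet in 0. 3a->1: no, bcba/baa meet in 1. 3a->2: no, bcba/acc meet in 2. 3a->3: ok.
babb: 3b undefined. 3b->0: no, babb/b meet in 0. 3b->1: no, babb/baa meet in 1. 3b->2: no, babb/acc meet in 2. 3b->3: ok.
bbbca: 2a undefined. 2a->0: no, bbbca/b meet in 0. 2a->1: no, bbbca/baa meet in 1. 2a->2: no, bbbca/acc meet in 2. 2a->3: ok.
bcbac: 3c undefined. 3c->0: no, bcbaca/baa meet in 1. 3c->1: no, bcbaca/baa meet in 1. 3c->2: ok.
All examples now run through 4 states with every (state, symbol) defined. Accept strings end in {3}, Reject strings end in {0,1,2}; accept={3}.

states=4 start=0 accept={3} delta: 0a->1 0b->0 0c->2 1a->1 1b->3 1c->0 2a->3 2b->3 2c->0 3a->3 3b->3 3c->2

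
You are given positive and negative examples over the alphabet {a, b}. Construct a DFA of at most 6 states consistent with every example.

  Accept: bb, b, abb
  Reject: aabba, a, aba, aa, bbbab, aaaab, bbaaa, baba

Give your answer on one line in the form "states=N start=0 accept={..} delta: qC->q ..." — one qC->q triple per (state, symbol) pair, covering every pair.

states=3 start=0 accept={0} delta: 0a->1 0b->0 1a->1 1b->2 2a->1 2b->0

Grow the machine one transition at a time. Run the examples from 0; the earliest place one falls off (shortest prefix, ties alphabetical) gets sent to the lowest-numbered state that keeps every Accept/Reject pair distinguishable — a pair clashes when both reach the same state with identical unread suffix — and to a fresh state only if none does.
a: 0a undefined. 0a->0: no, b/aaaab meet in 0 with "b" left. Open state 1: 0a->1.
b: 0b undefined. 0b->0: ok.
aa: 1a undefined. 1a->0: no, bb/aa meet in 0. 1a->1: ok.
ab: 1b undefined. 1b->0: no, bb/bbbab meet in 0. 1b->1: no, abb/aabba meet in 1. Open state 2: 1b->2.
aba: 2a undefined. 2a->0: no, bb/aba meet in 0. 2a->1: ok.
abb: 2b undefined. 2b->0: ok.
All examples now run through 3 states with every (state, symbol) defined. Accept strings end in {0}, Reject strings end in {1,2}; accept={0}.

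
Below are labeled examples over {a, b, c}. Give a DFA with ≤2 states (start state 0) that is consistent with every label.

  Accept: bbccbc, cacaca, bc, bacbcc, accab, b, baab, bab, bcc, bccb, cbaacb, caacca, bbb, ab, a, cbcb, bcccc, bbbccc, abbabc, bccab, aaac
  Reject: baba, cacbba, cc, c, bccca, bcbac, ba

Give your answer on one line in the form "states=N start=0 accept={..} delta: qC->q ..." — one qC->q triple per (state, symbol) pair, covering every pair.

states=2 start=0 accept={1} delta: 0a->1 0b->1 0c->0 1a->0 1b->1 1c->1

Fold the examples into a partial DFA from state 0: repeatedly fix the first undefined (state, symbol) met by the shortest-then-alphabetical prefix, trying targets in increasing order and rejecting any under which an Accept and a Reject string meet in one state with the same remainder; add a state when all current targets are rejected. Accepting states are where Accept strings end.
a: 0a undefined. 0a->0: no, aaac/c meet in 0 with "c" left. Open state 1: 0a->1.
b: 0b undefined. 0b->0: no, bc/c meet in 0 with "c" left. 0b->1: ok.
c: 0c undefined. 0c->0: ok.
aa: 1a undefined. 1a->0: ok.
ab: 1b undefined. 1b->0: no, baab/baba meet in 0. 1b->1: ok.
ac: 1c undefined. 1c->0: no, bbccbc/baba meet in 0. 1c->1: ok.
All examples now run through 2 states with every (state, symbol) defined. Accept strings end in {1}, Reject strings end in {0}; accept={1}.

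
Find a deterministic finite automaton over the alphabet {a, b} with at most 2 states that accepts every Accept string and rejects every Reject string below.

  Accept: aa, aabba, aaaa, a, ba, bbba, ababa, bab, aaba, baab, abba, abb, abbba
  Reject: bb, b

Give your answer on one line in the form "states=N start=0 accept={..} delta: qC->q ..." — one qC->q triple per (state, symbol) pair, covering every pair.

State merging on the prefix tree: take the shortest (then alphabetical) example prefix whose next move is undefined and point that move at state 0, else 1, else 2, ...; a target is out if some Accept/Reject pair would then sit in one state with the same input left (inseparable). If every existing state is out, open a new one.
a: 0a undefined. 0a->0: no, abb/bb meet in 0 with "bb" left. Open state 1: 0a->1.
b: 0b undefined. 0b->0: ok.
aa: 1a undefined. 1a->0: no, aa/bb meet in 0. 1a->1: ok.
ab: 1b undefined. 1b->0: no, bab/bb meet in 0. 1b->1: ok.
All examples now run through 2 states with every (state, symbol) defined. Accept strings end in {1}, Reject strings end in {0}; accept={1}.

states=2 start=0 accept={1} delta: 0a->1 0b->0 1a->1 1b->1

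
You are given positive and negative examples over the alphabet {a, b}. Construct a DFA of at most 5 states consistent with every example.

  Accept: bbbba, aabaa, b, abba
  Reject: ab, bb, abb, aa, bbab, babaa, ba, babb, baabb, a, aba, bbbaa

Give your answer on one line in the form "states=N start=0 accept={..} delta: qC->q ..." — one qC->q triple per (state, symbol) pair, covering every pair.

State merging on the prefix tree: take the shortest (then alphabetical) example prefix whose next move is undefined and point that move at state 0, else 1, else 2, ...; a target is out if some Accept/Reject pair would then sit in one state with the same input left (inseparable). If every existing state is out, open a new one.
a: 0a undefined. 0a->0: no, b/ab meet in 0 with "b" left. Open state 1: 0a->1.
b: 0b undefined. 0b->0: no, bbbba/ba meet in 1. 0b->1: no, aabaa/babaa meet in 1 with "abaa" left. Open state 2: 0b->2.
aa: 1a undefined. 1a->0: ok.
ab: 1b undefined. 1b->0: no, b/abb meet in 2. 1b->1: no, abba/aa meet in 0. 1b->2: no, b/ab meet in 2. Open state 3: 1b->3.
ba: 2a undefined. 2a->0: no, aabaa/babaa meet in 1. 2a->1: no, aabaa/aa meet in 0. 2a->2: no, aabaa/ba meet in 2. 2a->3: no, aabaa/aba meet in 3 with "a" left. Open state 4: 2a->4.
bb: 2b undefined. 2b->0: no, bbbba/a meet in 1. 2b->1: no, b/bbab meet in 2. 2b->2: no, bbbba/ba meet in 4. 2b->3: ok.
aba: 3a undefined. 3a->0: no, b/bbab meet in 2. 3a->1: ok.
abb: 3b undefined. 3b->0: no, bbbba/ba meet in 4. 3b->1: no, bbbba/abb meet in 1. 3b->2: no, bbbba/a meet in 1. 3b->3: no, bbbba/a meet in 1. 3b->4: ok.
baa: 4a undefined. 4a->0: no, aabaa/aa meet in 0. 4a->1: no, aabaa/a meet in 1. 4a->2: ok.
bab: 4b undefined. 4b->0: no, bbbba/a meet in 1. 4b->1: no, bbbba/aa meet in 0. 4b->2: no, bbbba/abb meet in 4. 4b->3: no, bbbba/a meet in 1. 4b->4: ok.
All examples now run through 5 states with every (state, symbol) defined. Accept strings end in {2}, Reject strings end in {0,1,3,4}; accept={2}.

states=5 start=0 accept={2} delta: 0a->1 0b->2 1a->0 1b->3 2a->4 2b->3 3a->1 3b->4 4a->2 4b->4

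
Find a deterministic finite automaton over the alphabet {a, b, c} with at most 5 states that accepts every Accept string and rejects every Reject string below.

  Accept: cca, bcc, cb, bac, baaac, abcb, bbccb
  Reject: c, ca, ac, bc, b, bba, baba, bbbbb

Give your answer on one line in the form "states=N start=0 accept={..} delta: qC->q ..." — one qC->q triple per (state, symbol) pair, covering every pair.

states=4 start=0 accept={0,3} delta: 0a->0 0b->1 0c->1 1a->2 1b->3 1c->2 2a->3 2b->3 2c->0 3a->2 3b->1 3c->0

Grow the machine one transition at a time. Run the examples from 0; the earliest place one falls off (shortest prefix, ties alphabetical) gets sent to the lowest-numbered state that keeps every Accept/Reject pair distinguishable — a pair clashes when both reach the same state with identical unread suffix — and to a fresh state only if none does.
a: 0a undefined. 0a->0: ok.
b: 0b undefined. 0b->0: no, bac/c meet in 0 with "c" left. Open state 1: 0b->1.
c: 0c undefined. 0c->0: no, cca/c meet in 0. 0c->1: ok.
ba: 1a undefined. 1a->0: no, bac/c meet in 1. 1a->1: no, bac/bc meet in 1 with "c" left. Open state 2: 1a->2.
bb: 1b undefined. 1b->0: no, cb/bba meet in 0. 1b->1: no, cb/c meet in 1. 1b->2: no, cb/ca meet in 2. Open state 3: 1b->3.
bc: 1c undefined. 1c->0: no, cca/bc meet in 0. 1c->1: no, cca/ca meet in 2. 1c->2: ok.
baa: 2a undefined. 2a->0: no, baaac/c meet in 1. 2a->1: no, cca/c meet in 1. 2a->2: no, cca/ca meet in 2. 2a->3: ok.
bab: 2b undefined. 2b->0: no, abcb/baba meet in 0. 2b->1: no, abcb/c meet in 1. 2b->2: no, cca/baba meet in 3. 2b->3: ok.
bac: 2c undefined. 2c->0: ok.
bba: 3a undefined. 3a->0: no, bcc/bba meet in 0. 3a->1: no, baaac/ca meet in 2. 3a->2: ok.
bbb: 3b undefined. 3b->0: no, cca/bbbbb meet in 3. 3b->1: ok.
bbc: 3c undefined. 3c->0: ok.
All examples now run through 4 states with every (state, symbol) defined. Accept strings end in {0,3}, Reject strings end in {1,2}; accept={0,3}.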